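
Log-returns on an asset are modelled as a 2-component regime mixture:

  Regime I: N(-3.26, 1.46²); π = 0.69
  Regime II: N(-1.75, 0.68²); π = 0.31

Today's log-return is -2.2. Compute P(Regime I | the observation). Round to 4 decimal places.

0.4979

Posterior ∝ prior × likelihood, so P(k | x) ∝ π_k f_k(x); normalise over all components.
Evaluate each component's likelihood at the observed value:
  f_I = (1/(1.46·√(2π)))·exp(−(-2.2−-3.26)²/(2·1.46²)) = 0.273248·exp(-0.26356) = 0.20994
  f_II = (1/(0.68·√(2π)))·exp(−(-2.2−-1.75)²/(2·0.68²)) = 0.586680·exp(-0.21897) = 0.471309
Unnormalised posteriors:
  π_I·f_I = 0.69 × 0.20994 = 0.144859
  π_II·f_II = 0.31 × 0.471309 = 0.146106
Sum: 0.144859 + 0.146106 = 0.290964
P(Regime I | data) = 0.144859 / 0.290964 ≈ 0.4979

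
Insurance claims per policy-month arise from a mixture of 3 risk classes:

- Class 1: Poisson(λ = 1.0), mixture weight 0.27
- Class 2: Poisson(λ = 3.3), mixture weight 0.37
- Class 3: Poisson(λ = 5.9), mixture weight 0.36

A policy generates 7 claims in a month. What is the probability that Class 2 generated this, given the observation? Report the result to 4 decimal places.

0.1915

The responsibility of component k is P(Z=k) f_k(x) divided by Σ_j P(Z=j) f_j(x).
Poisson probabilities:
  L_1 = 7.2992e-05
  L_2 = 0.0311886
  L_3 = 0.135268
Unnormalised posteriors:
  P(Z=1)·L_1 = 0.27 × 7.2992e-05 = 1.97078e-05
  P(Z=2)·L_2 = 0.37 × 0.0311886 = 0.0115398
  P(Z=3)·L_3 = 0.36 × 0.135268 = 0.0486966
Marginal: 1.97078e-05 + 0.0115398 + 0.0486966 = 0.0602561
Responsibility of Class 2: 0.0115398 / 0.0602561 ≈ 0.1915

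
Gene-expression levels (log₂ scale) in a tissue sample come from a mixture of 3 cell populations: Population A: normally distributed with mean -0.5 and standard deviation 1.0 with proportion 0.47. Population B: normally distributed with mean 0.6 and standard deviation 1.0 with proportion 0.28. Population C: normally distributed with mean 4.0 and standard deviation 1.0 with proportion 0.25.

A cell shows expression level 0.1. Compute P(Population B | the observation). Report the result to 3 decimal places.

Posterior ∝ prior × likelihood, so P(k | x) ∝ π_k f_k(x); normalise over all components.
Evaluate each component's likelihood at the observed value:
  p_A = (1/(1.0·√(2π)))·exp(−(0.1−-0.5)²/(2·1.0²)) = 0.398942·exp(-0.18000) = 0.333225
  p_B = (1/(1.0·√(2π)))·exp(−(0.1−0.6)²/(2·1.0²)) = 0.398942·exp(-0.12500) = 0.352065
  p_C = (1/(1.0·√(2π)))·exp(−(0.1−4.0)²/(2·1.0²)) = 0.398942·exp(-7.60500) = 0.000198655
Prior × likelihood for each component:
  π_A·p_A = 0.47 × 0.333225 = 0.156616
  π_B·p_B = 0.28 × 0.352065 = 0.0985783
  π_C·p_C = 0.25 × 0.000198655 = 4.96639e-05
Normaliser: 0.156616 + 0.0985783 + 4.96639e-05 = 0.255244
So the posterior for Population B is 0.0985783 / 0.255244 ≈ 0.386.

0.386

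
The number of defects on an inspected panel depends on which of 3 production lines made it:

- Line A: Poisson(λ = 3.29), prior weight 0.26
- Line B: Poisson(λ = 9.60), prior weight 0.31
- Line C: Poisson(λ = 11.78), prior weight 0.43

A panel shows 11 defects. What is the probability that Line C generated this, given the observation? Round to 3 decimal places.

0.597

Posterior ∝ prior × likelihood, so P(k | x) ∝ π_k f_k(x); normalise over all components.
Poisson probabilities:
  L_A = e^(−3.29)·3.29^11/11! = 0.000456216
  L_B = e^(−9.60)·9.60^11/11! = 0.108293
  L_C = e^(−11.78)·11.78^11/11! = 0.116266
Weight by the priors:
  π_A·L_A = 0.26 × 0.000456216 = 0.000118616
  π_B·L_B = 0.31 × 0.108293 = 0.0335709
  π_C·L_C = 0.43 × 0.116266 = 0.0499945
Marginal: 0.000118616 + 0.0335709 + 0.0499945 = 0.0836839
P(Line C | x) ≈ 0.597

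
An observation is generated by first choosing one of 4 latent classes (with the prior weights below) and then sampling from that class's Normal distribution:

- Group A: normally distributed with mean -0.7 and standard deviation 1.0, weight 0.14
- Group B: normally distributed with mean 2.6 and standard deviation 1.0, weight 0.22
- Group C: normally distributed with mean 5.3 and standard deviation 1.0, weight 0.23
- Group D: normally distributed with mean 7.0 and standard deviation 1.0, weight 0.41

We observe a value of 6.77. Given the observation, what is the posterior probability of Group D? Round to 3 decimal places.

0.836

P(component k | x) = π_k·f_k(x) / marginal(x), where marginal(x) = Σ_j π_j·f_j(x).
Normal densities:
  L_A = (1/(1.0·√(2π)))·exp(−(6.77−-0.7)²/(2·1.0²)) = 0.398942·exp(-27.90045) = 3.04718e-13
  L_B = (1/(1.0·√(2π)))·exp(−(6.77−2.6)²/(2·1.0²)) = 0.398942·exp(-8.69445) = 6.6828e-05
  L_C = (1/(1.0·√(2π)))·exp(−(6.77−5.3)²/(2·1.0²)) = 0.398942·exp(-1.08045) = 0.135418
  L_D = (1/(1.0·√(2π)))·exp(−(6.77−7.0)²/(2·1.0²)) = 0.398942·exp(-0.02645) = 0.388529
Weight by the priors:
  π_A·L_A = 0.14 × 3.04718e-13 = 4.26606e-14
  π_B·L_B = 0.22 × 6.6828e-05 = 1.47022e-05
  π_C·L_C = 0.23 × 0.135418 = 0.0311462
  π_D·L_D = 0.41 × 0.388529 = 0.159297
Denominator: 4.26606e-14 + 1.47022e-05 + 0.0311462 + 0.159297 = 0.190458
P(Group D | x) ≈ 0.836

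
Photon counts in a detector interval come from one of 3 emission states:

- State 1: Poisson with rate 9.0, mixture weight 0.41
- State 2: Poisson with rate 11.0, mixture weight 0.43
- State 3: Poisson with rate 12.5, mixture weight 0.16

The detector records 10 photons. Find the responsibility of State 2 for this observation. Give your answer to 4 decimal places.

The responsibility of component k is w_k f_k(x) divided by Σ_j w_j f_j(x).
Evaluate each component's likelihood at the observed value:
  f_1 = e^(−9.0)·9.0^10/10! = 0.11858
  f_2 = e^(−11.0)·11.0^10/10! = 0.119378
  f_3 = e^(−12.5)·12.5^10/10! = 0.0956436
Weight by the priors:
  w_1·f_1 = 0.41 × 0.11858 = 0.0486178
  w_2·f_2 = 0.43 × 0.119378 = 0.0513326
  w_3·f_3 = 0.16 × 0.0956436 = 0.015303
Sum: 0.0486178 + 0.0513326 + 0.015303 = 0.115253
Responsibility of State 2: 0.0513326 / 0.115253 ≈ 0.4454

0.4454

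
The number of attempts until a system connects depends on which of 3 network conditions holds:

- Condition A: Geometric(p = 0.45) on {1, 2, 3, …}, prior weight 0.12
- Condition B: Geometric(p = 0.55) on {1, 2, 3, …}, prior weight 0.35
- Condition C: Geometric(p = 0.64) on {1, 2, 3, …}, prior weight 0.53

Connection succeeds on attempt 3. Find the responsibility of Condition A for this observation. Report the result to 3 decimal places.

Posterior ∝ prior × likelihood, so P(k | x) ∝ P(Z=k) f_k(x); normalise over all components.
Evaluate each component's likelihood at the observed value:
  f_A = 0.45·(1−0.45)^2 = 0.45·0.3025 = 0.136125
  f_B = 0.55·(1−0.55)^2 = 0.55·0.2025 = 0.111375
  f_C = 0.64·(1−0.64)^2 = 0.64·0.1296 = 0.082944
Unnormalised posteriors:
  P(Z=A)·f_A = 0.12 × 0.136125 = 0.016335
  P(Z=B)·f_B = 0.35 × 0.111375 = 0.0389812
  P(Z=C)·f_C = 0.53 × 0.082944 = 0.0439603
Evidence: 0.016335 + 0.0389812 + 0.0439603 = 0.0992766
Responsibility of Condition A: 0.016335 / 0.0992766 ≈ 0.165

0.165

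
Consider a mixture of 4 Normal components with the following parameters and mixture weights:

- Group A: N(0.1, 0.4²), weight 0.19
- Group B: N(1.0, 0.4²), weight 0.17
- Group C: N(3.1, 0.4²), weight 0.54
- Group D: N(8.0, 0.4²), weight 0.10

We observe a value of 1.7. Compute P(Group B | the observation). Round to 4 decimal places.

Posterior ∝ prior × likelihood, so P(k | x) ∝ π_k f_k(x); normalise over all components.
Normal densities:
  f_A = (1/(0.4·√(2π)))·exp(−(1.7−0.1)²/(2·0.4²)) = 0.997356·exp(-8.00000) = 0.000334576
  f_B = (1/(0.4·√(2π)))·exp(−(1.7−1.0)²/(2·0.4²)) = 0.997356·exp(-1.53125) = 0.215693
  f_C = (1/(0.4·√(2π)))·exp(−(1.7−3.1)²/(2·0.4²)) = 0.997356·exp(-6.12500) = 0.00218171
  f_D = (1/(0.4·√(2π)))·exp(−(1.7−8.0)²/(2·0.4²)) = 0.997356·exp(-124.03125) = 1.35757e-54
Multiply by the mixture weights:
  π_A·f_A = 0.19 × 0.000334576 = 6.35694e-05
  π_B·f_B = 0.17 × 0.215693 = 0.0366679
  π_C·f_C = 0.54 × 0.00218171 = 0.00117812
  π_D·f_D = 0.10 × 1.35757e-54 = 1.35757e-55
Denominator: 6.35694e-05 + 0.0366679 + 0.00117812 + 1.35757e-55 = 0.0379096
Responsibility of Group B: 0.0366679 / 0.0379096 ≈ 0.9672

0.9672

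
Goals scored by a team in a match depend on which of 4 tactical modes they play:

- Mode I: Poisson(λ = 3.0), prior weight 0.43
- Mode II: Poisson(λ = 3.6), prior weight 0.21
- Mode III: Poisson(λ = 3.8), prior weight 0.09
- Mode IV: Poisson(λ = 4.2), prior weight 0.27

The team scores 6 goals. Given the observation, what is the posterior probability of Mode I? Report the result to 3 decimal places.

0.277

The responsibility of component k is P(Z=k) f_k(x) divided by Σ_j P(Z=j) f_j(x).
Component likelihoods at x = 6 goals:
  p_I = 0.0504094
  p_II = 0.0826081
  p_III = 0.0935513
  p_IV = 0.114321
Prior × likelihood for each component:
  P(Z=I)·p_I = 0.43 × 0.0504094 = 0.021676
  P(Z=II)·p_II = 0.21 × 0.0826081 = 0.0173477
  P(Z=III)·p_III = 0.09 × 0.0935513 = 0.00841962
  P(Z=IV)·p_IV = 0.27 × 0.114321 = 0.0308667
Denominator: 0.021676 + 0.0173477 + 0.00841962 + 0.0308667 = 0.0783101
P(Mode I | the observation) ≈ 0.277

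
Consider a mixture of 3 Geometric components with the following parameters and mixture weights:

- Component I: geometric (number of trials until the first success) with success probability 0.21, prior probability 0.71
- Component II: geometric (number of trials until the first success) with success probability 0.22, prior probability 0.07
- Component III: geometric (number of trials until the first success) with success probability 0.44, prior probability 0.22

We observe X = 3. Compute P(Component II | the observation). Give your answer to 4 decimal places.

Posterior ∝ prior × likelihood, so P(k | x) ∝ π_k f_k(x); normalise over all components.
Component likelihoods at x = 3:
  f_I = 0.21·(1−0.21)^2 = 0.21·0.6241 = 0.131061
  f_II = 0.22·(1−0.22)^2 = 0.22·0.6084 = 0.133848
  f_III = 0.44·(1−0.44)^2 = 0.44·0.3136 = 0.137984
Unnormalised posteriors:
  π_I·f_I = 0.71 × 0.131061 = 0.0930533
  π_II·f_II = 0.07 × 0.133848 = 0.00936936
  π_III·f_III = 0.22 × 0.137984 = 0.0303565
Evidence: 0.0930533 + 0.00936936 + 0.0303565 = 0.132779
P(Component II | data) ≈ 0.0706

0.0706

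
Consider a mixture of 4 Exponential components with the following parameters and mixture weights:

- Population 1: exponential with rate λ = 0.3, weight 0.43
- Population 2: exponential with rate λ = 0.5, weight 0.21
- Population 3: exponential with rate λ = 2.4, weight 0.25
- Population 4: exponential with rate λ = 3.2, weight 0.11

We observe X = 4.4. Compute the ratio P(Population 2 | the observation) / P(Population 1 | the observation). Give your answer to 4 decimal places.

Only the two components matter; the odds are (w_i f_i(x)) / (w_j f_j(x)).
Evaluate each component's likelihood at the observed value:
  p_1 = 0.3·e^(−0.3·4.4) = 0.3·e^(−1.3200) = 0.0801406
  p_2 = 0.5·e^(−0.5·4.4) = 0.5·e^(−2.2000) = 0.0554016
  p_3 = 2.4·e^(−2.4·4.4) = 2.4·e^(−10.5600) = 6.22388e-05
  p_4 = 3.2·e^(−3.2·4.4) = 3.2·e^(−14.0800) = 2.45631e-06
0.0116343 / 0.0344605 ≈ 0.3376

0.3376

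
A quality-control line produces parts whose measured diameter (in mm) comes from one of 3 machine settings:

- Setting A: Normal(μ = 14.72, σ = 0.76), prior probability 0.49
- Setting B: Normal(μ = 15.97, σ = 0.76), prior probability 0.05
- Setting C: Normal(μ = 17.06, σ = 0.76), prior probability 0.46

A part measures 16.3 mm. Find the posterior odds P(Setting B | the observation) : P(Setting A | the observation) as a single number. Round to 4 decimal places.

0.8060

Only the two components matter; the odds are (P(Z=i) f_i(x)) / (P(Z=j) f_j(x)).
Normal densities:
  p_A = 0.0604758
  p_B = 0.477701
  p_C = 0.318383
0.023885 / 0.0296331 ≈ 0.8060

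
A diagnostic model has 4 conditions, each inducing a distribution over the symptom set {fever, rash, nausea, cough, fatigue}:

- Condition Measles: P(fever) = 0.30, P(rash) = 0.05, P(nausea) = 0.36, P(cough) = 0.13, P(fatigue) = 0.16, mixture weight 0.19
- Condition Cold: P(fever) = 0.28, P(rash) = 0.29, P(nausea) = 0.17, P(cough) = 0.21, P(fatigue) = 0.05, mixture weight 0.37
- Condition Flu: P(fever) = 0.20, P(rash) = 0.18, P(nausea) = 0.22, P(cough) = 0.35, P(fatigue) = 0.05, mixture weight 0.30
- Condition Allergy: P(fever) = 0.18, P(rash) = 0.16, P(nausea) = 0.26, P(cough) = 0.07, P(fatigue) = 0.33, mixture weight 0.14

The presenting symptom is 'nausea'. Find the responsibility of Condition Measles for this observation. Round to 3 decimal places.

Posterior ∝ prior × likelihood, so P(k | x) ∝ π_k f_k(x); normalise over all components.
Categorical probabilities:
  L_Measles = 0.36
  L_Cold = 0.17
  L_Flu = 0.22
  L_Allergy = 0.26
Prior × likelihood for each component:
  π_Measles·L_Measles = 0.19 × 0.36 = 0.0684
  π_Cold·L_Cold = 0.37 × 0.17 = 0.0629
  π_Flu·L_Flu = 0.30 × 0.22 = 0.066
  π_Allergy·L_Allergy = 0.14 × 0.26 = 0.0364
Sum: 0.0684 + 0.0629 + 0.066 + 0.0364 = 0.2337
So the posterior for Condition Measles is 0.0684 / 0.2337 ≈ 0.293.

0.293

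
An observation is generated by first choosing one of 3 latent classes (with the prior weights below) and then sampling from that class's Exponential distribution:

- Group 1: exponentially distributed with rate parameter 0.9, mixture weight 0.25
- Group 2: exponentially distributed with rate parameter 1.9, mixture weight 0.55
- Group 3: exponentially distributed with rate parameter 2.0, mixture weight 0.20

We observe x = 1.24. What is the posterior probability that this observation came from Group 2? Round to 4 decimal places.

0.4803

P(component k | x) = π_k·f_k(x) / marginal(x), where marginal(x) = Σ_j π_j·f_j(x).
Component likelihoods at x = 1.24:
  f_1 = 0.9·e^(−0.9·1.24) = 0.9·e^(−1.1160) = 0.294829
  f_2 = 1.9·e^(−1.9·1.24) = 1.9·e^(−2.3560) = 0.180117
  f_3 = 2.0·e^(−2.0·1.24) = 2.0·e^(−2.4800) = 0.167486
Multiply by the mixture weights:
  π_1·f_1 = 0.25 × 0.294829 = 0.0737072
  π_2·f_2 = 0.55 × 0.180117 = 0.0990646
  π_3·f_3 = 0.20 × 0.167486 = 0.0334973
Marginal: 0.0737072 + 0.0990646 + 0.0334973 = 0.206269
P(Group 2 | 1.24) = 0.0990646 / 0.206269 ≈ 0.4803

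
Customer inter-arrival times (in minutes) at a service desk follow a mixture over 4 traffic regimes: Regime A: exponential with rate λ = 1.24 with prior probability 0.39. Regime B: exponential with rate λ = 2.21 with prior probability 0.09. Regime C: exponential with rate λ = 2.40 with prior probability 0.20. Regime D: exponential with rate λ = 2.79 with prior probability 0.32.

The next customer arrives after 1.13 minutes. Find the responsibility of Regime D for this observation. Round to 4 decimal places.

By Bayes' theorem, P(k | x) = w_k f_k(x) / Σ_j w_j f_j(x).
Exponential densities:
  f_A = 1.24·e^(−1.24·1.13) = 1.24·e^(−1.4012) = 0.305414
  f_B = 2.21·e^(−2.21·1.13) = 2.21·e^(−2.4973) = 0.181898
  f_C = 2.40·e^(−2.40·1.13) = 2.40·e^(−2.7120) = 0.159369
  f_D = 2.79·e^(−2.79·1.13) = 2.79·e^(−3.1527) = 0.119235
Unnormalised posteriors:
  w_A·f_A = 0.39 × 0.305414 = 0.119111
  w_B·f_B = 0.09 × 0.181898 = 0.0163708
  w_C·f_C = 0.20 × 0.159369 = 0.0318739
  w_D·f_D = 0.32 × 0.119235 = 0.0381552
Marginal: 0.119111 + 0.0163708 + 0.0318739 + 0.0381552 = 0.205511
So the posterior for Regime D is 0.0381552 / 0.205511 ≈ 0.1857.

0.1857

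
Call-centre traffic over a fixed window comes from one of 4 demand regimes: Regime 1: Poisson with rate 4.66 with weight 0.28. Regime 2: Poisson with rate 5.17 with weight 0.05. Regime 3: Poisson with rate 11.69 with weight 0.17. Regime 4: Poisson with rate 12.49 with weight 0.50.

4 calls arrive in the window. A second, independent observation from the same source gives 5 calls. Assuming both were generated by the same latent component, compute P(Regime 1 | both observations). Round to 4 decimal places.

0.8563

By Bayes' theorem, P(k | x) = P(Z=k) f_k(x) / Σ_j P(Z=j) f_j(x).
Since both observations come from the same component, the likelihood for component k is f_k(x₁)·f_k(x₂).
  p_1 = [e^(−4.66)·4.66^4/4! = 0.186003] × [0.173355] = 0.0322445
  p_2 = [e^(−5.17)·5.17^4/4! = 0.169219] × [0.174972] = 0.0296086
  p_3 = [e^(−11.69)·11.69^4/4! = 0.00651845] × [0.0152401] = 9.93421e-05
  p_4 = [e^(−12.49)·12.49^4/4! = 0.00381681] × [0.00953439] = 3.63909e-05
Weight by the priors:
  P(Z=1)·p_1 = 0.28 × 0.0322445 = 0.00902847
  P(Z=2)·p_2 = 0.05 × 0.0296086 = 0.00148043
  P(Z=3)·p_3 = 0.17 × 9.93421e-05 = 1.68881e-05
  P(Z=4)·p_4 = 0.50 × 3.63909e-05 = 1.81955e-05
Normaliser: 0.00902847 + 0.00148043 + 1.68881e-05 + 1.81955e-05 = 0.010544
P(Regime 1 | x₁,x₂) ≈ 0.8563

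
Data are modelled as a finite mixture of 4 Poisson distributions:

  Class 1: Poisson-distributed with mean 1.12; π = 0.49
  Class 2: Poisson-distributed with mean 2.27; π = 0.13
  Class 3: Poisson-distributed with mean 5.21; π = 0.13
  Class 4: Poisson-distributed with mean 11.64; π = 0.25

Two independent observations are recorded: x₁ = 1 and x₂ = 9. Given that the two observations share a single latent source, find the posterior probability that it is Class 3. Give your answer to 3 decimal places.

0.904

The responsibility of component k is P(Z=k) f_k(x) divided by Σ_j P(Z=j) f_j(x).
Since both observations come from the same component, the likelihood for component k is f_k(x₁)·f_k(x₂).
  p_1 = [e^(−1.12)·1.12^1/1! = 0.365433] × [2.49339e-06] = 9.11166e-07
  p_2 = [e^(−2.27)·2.27^1/1! = 0.234519] × [0.000455639] = 0.000106856
  p_3 = [e^(−5.21)·5.21^1/1! = 0.0284553] × [0.0425699] = 0.00121134
  p_4 = [e^(−11.64)·11.64^1/1! = 0.00010251] × [0.0951976] = 9.75868e-06
Multiply by the mixture weights:
  P(Z=1)·p_1 = 0.49 × 9.11166e-07 = 4.46471e-07
  P(Z=2)·p_2 = 0.13 × 0.000106856 = 1.38913e-05
  P(Z=3)·p_3 = 0.13 × 0.00121134 = 0.000157474
  P(Z=4)·p_4 = 0.25 × 9.75868e-06 = 2.43967e-06
Normaliser: 4.46471e-07 + 1.38913e-05 + 0.000157474 + 2.43967e-06 = 0.000174251
So the posterior for Class 3 is 0.000157474 / 0.000174251 ≈ 0.904.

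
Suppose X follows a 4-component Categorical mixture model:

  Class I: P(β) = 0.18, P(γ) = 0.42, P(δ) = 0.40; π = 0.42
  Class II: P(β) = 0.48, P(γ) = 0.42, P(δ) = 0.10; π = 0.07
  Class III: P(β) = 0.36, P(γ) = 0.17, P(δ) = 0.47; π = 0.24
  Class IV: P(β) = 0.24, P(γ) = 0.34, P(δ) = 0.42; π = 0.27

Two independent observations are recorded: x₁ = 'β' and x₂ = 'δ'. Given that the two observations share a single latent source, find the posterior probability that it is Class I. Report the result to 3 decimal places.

0.298

Apply Bayes' rule: the posterior for each component is proportional to its prior times its likelihood at x.
Since both observations come from the same component, the likelihood for component k is f_k(x₁)·f_k(x₂).
  f_I = [P(β | comp) = 0.18] × [0.4] = 0.072
  f_II = [P(β | comp) = 0.48] × [0.1] = 0.048
  f_III = [P(β | comp) = 0.36] × [0.47] = 0.1692
  f_IV = [P(β | comp) = 0.24] × [0.42] = 0.1008
Multiply by the mixture weights:
  P(Z=I)·f_I = 0.42 × 0.072 = 0.03024
  P(Z=II)·f_II = 0.07 × 0.048 = 0.00336
  P(Z=III)·f_III = 0.24 × 0.1692 = 0.040608
  P(Z=IV)·f_IV = 0.27 × 0.1008 = 0.027216
Evidence: 0.03024 + 0.00336 + 0.040608 + 0.027216 = 0.101424
P(Class I | x₁,x₂) = 0.03024 / 0.101424 ≈ 0.298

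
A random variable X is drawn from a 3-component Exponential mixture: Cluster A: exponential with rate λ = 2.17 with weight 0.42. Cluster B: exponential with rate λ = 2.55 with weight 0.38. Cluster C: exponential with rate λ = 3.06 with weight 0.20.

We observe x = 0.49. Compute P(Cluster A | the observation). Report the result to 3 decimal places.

The responsibility of component k is π_k f_k(x) divided by Σ_j π_j f_j(x).
Exponential densities:
  p_A = 0.749332
  p_B = 0.730953
  p_C = 0.683188
Weight by the priors:
  π_A·p_A = 0.42 × 0.749332 = 0.31472
  π_B·p_B = 0.38 × 0.730953 = 0.277762
  π_C·p_C = 0.20 × 0.683188 = 0.136638
Denominator: 0.31472 + 0.277762 + 0.136638 = 0.729119
P(Cluster A | x) ≈ 0.432

0.432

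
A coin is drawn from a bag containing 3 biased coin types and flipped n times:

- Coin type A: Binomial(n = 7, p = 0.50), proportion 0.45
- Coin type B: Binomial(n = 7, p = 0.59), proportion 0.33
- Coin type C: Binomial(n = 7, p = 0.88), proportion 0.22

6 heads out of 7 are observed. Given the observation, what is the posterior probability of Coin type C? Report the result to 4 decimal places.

0.5707

By Bayes' theorem, P(k | x) = π_k f_k(x) / Σ_j π_j f_j(x).
Evaluate each component's likelihood at the observed value:
  p_A = C(7,6)·0.50^6·0.50^1 = 7·0.015625·0.5 = 0.0546875
  p_B = C(7,6)·0.59^6·0.41^1 = 7·0.0421805·0.41 = 0.121058
  p_C = C(7,6)·0.88^6·0.12^1 = 7·0.464404·0.12 = 0.390099
Multiply by the mixture weights:
  π_A·p_A = 0.45 × 0.0546875 = 0.0246094
  π_B·p_B = 0.33 × 0.121058 = 0.0399492
  π_C·p_C = 0.22 × 0.390099 = 0.0858219
Denominator: 0.0246094 + 0.0399492 + 0.0858219 = 0.15038
P(Coin type C | data) ≈ 0.5707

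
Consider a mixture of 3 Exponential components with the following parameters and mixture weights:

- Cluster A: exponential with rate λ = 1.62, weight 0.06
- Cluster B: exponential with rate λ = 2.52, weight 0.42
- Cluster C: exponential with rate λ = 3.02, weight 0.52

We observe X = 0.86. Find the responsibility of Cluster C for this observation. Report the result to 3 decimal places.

Posterior ∝ prior × likelihood, so P(k | x) ∝ π_k f_k(x); normalise over all components.
Evaluate each component's likelihood at the observed value:
  p_A = 1.62·e^(−1.62·0.86) = 1.62·e^(−1.3932) = 0.402213
  p_B = 2.52·e^(−2.52·0.86) = 2.52·e^(−2.1672) = 0.288534
  p_C = 3.02·e^(−3.02·0.86) = 3.02·e^(−2.5972) = 0.224935
Prior × likelihood for each component:
  π_A·p_A = 0.06 × 0.402213 = 0.0241328
  π_B·p_B = 0.42 × 0.288534 = 0.121184
  π_C·p_C = 0.52 × 0.224935 = 0.116966
Sum: 0.0241328 + 0.121184 + 0.116966 = 0.262283
So the posterior for Cluster C is 0.116966 / 0.262283 ≈ 0.446.

0.446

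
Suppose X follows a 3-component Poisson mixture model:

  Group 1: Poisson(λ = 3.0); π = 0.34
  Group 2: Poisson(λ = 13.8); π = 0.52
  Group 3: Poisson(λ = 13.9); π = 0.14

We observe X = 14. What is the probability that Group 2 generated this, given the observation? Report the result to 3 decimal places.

0.788

By Bayes' theorem, P(k | x) = π_k f_k(x) / Σ_j π_j f_j(x).
Component likelihoods at x = 14:
  f_1 = e^(−3.0)·3.0^14/14! = 2.73153e-06
  f_2 = e^(−13.8)·13.8^14/14! = 0.105836
  f_3 = e^(−13.9)·13.9^14/14! = 0.105951
Multiply by the mixture weights:
  π_1·f_1 = 0.34 × 2.73153e-06 = 9.2872e-07
  π_2·f_2 = 0.52 × 0.105836 = 0.0550349
  π_3·f_3 = 0.14 × 0.105951 = 0.0148332
Sum: 9.2872e-07 + 0.0550349 + 0.0148332 = 0.069869
So the posterior for Group 2 is 0.0550349 / 0.069869 ≈ 0.788.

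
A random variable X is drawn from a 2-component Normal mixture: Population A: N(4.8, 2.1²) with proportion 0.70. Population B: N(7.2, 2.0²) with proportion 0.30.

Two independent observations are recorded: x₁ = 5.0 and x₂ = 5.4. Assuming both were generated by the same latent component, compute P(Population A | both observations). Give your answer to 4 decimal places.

0.8474

Apply Bayes' rule: the posterior for each component is proportional to its prior times its likelihood at x.
Since both observations come from the same component, the likelihood for component k is f_k(x₁)·f_k(x₂).
  L_A = [(1/(2.1·√(2π)))·exp(−(5.0−4.8)²/(2·2.1²)) = 0.189973·exp(-0.00454) = 0.189113] × [0.182375] = 0.0344894
  L_B = [(1/(2.0·√(2π)))·exp(−(5.0−7.2)²/(2·2.0²)) = 0.199471·exp(-0.60500) = 0.108926] × [0.133043] = 0.0144918
Multiply by the mixture weights:
  P(Z=A)·L_A = 0.70 × 0.0344894 = 0.0241426
  P(Z=B)·L_B = 0.30 × 0.0144918 = 0.00434754
Sum: 0.0241426 + 0.00434754 = 0.0284901
P(Population A | x₁, x₂) ≈ 0.8474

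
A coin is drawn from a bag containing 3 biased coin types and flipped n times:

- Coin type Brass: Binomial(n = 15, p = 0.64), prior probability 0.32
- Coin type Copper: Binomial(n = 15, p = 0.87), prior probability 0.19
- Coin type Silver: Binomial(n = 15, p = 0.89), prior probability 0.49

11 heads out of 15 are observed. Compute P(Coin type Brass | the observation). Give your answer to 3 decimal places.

0.556

Posterior ∝ prior × likelihood, so P(k | x) ∝ π_k f_k(x); normalise over all components.
Binomial probabilities:
  p_Brass = C(15,11)·0.64^11·0.36^4 = 1365·0.0073787·0.0167962 = 0.16917
  p_Copper = C(15,11)·0.87^11·0.13^4 = 1365·0.216128·0.00028561 = 0.0842593
  p_Silver = C(15,11)·0.89^11·0.11^4 = 1365·0.277517·0.00014641 = 0.0554617
Unnormalised posteriors:
  π_Brass·p_Brass = 0.32 × 0.16917 = 0.0541343
  π_Copper·p_Copper = 0.19 × 0.0842593 = 0.0160093
  π_Silver·p_Silver = 0.49 × 0.0554617 = 0.0271763
Sum: 0.0541343 + 0.0160093 + 0.0271763 = 0.0973198
P(Coin type Brass | 11 heads out of 15) ≈ 0.556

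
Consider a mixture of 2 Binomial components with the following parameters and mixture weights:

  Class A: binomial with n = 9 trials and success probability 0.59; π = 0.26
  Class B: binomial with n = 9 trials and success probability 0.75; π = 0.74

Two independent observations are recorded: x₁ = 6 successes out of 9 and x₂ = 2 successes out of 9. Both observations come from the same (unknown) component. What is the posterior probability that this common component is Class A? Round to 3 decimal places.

P(component k | x) = π_k·f_k(x) / marginal(x), where marginal(x) = Σ_j π_j·f_j(x).
Since both observations come from the same component, the likelihood for component k is f_k(x₁)·f_k(x₂).
  f_A = [C(9,6)·0.59^6·0.41^3 = 84·0.0421805·0.068921 = 0.244198] × [0.0244058] = 0.00595987
  f_B = [C(9,6)·0.75^6·0.25^3 = 84·0.177979·0.015625 = 0.233597] × [0.00123596] = 0.000288717
Prior × likelihood for each component:
  π_A·f_A = 0.26 × 0.00595987 = 0.00154956
  π_B·f_B = 0.74 × 0.000288717 = 0.00021365
Denominator: 0.00154956 + 0.00021365 = 0.00176322
P(Class A | x₁, x₂) ≈ 0.879

0.879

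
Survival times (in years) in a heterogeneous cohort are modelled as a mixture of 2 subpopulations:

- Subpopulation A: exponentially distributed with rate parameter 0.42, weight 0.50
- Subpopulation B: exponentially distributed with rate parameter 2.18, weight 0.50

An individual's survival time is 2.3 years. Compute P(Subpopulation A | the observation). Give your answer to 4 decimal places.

Apply Bayes' rule: the posterior for each component is proportional to its prior times its likelihood at x.
Evaluate each component's likelihood at the observed value:
  L_A = 0.42·e^(−0.42·2.3) = 0.42·e^(−0.9660) = 0.159853
  L_B = 2.18·e^(−2.18·2.3) = 2.18·e^(−5.0140) = 0.0144845
Prior × likelihood for each component:
  π_A·L_A = 0.50 × 0.159853 = 0.0799265
  π_B·L_B = 0.50 × 0.0144845 = 0.00724226
Denominator: 0.0799265 + 0.00724226 = 0.0871688
P(Subpopulation A | the observation) ≈ 0.9169

0.9169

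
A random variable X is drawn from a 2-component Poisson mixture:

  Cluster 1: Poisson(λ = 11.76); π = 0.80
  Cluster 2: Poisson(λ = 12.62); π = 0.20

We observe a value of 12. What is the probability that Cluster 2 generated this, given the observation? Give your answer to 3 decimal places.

0.198

Posterior ∝ prior × likelihood, so P(k | x) ∝ π_k f_k(x); normalise over all components.
Evaluate each component's likelihood at the observed value:
  p_1 = 0.11409
  p_2 = 0.112611
Unnormalised posteriors:
  π_1·p_1 = 0.80 × 0.11409 = 0.091272
  π_2·p_2 = 0.20 × 0.112611 = 0.0225221
Sum: 0.091272 + 0.0225221 = 0.113794
P(Cluster 2 | 12) ≈ 0.198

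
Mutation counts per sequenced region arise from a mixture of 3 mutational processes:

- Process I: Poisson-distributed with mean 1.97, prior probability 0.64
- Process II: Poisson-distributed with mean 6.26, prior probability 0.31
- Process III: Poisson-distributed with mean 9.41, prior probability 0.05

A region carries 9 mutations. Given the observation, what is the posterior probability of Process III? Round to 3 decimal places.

0.212

Apply Bayes' rule: the posterior for each component is proportional to its prior times its likelihood at x.
Component likelihoods at x = 9 mutations:
  f_I = e^(−1.97)·1.97^9/9! = 0.000171741
  f_II = e^(−6.26)·6.26^9/9! = 0.077754
  f_III = e^(−9.41)·9.41^9/9! = 0.130567
Multiply by the mixture weights:
  π_I·f_I = 0.64 × 0.000171741 = 0.000109914
  π_II·f_II = 0.31 × 0.077754 = 0.0241037
  π_III·f_III = 0.05 × 0.130567 = 0.00652834
Evidence: 0.000109914 + 0.0241037 + 0.00652834 = 0.030742
So the posterior for Process III is 0.00652834 / 0.030742 ≈ 0.212.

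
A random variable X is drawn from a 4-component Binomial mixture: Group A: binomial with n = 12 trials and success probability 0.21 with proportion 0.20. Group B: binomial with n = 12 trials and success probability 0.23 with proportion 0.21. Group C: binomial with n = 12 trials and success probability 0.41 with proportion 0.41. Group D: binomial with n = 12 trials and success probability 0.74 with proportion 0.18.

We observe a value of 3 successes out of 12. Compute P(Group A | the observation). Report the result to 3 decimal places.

0.313

P(component k | x) = P(Z=k)·f_k(x) / marginal(x), where marginal(x) = Σ_j P(Z=j)·f_j(x).
Evaluate each component's likelihood at the observed value:
  L_A = C(12,3)·0.21^3·0.79^9 = 220·0.009261·0.119852 = 0.244188
  L_B = C(12,3)·0.23^3·0.77^9 = 220·0.012167·0.0951517 = 0.254696
  L_C = C(12,3)·0.41^3·0.59^9 = 220·0.068921·0.008663 = 0.131354
  L_D = C(12,3)·0.74^3·0.26^9 = 220·0.405224·5.4295e-06 = 0.000484036
Unnormalised posteriors:
  P(Z=A)·L_A = 0.20 × 0.244188 = 0.0488376
  P(Z=B)·L_B = 0.21 × 0.254696 = 0.0534862
  P(Z=C)·L_C = 0.41 × 0.131354 = 0.053855
  P(Z=D)·L_D = 0.18 × 0.000484036 = 8.71265e-05
Denominator: 0.0488376 + 0.0534862 + 0.053855 + 8.71265e-05 = 0.156266
So the posterior for Group A is 0.0488376 / 0.156266 ≈ 0.313.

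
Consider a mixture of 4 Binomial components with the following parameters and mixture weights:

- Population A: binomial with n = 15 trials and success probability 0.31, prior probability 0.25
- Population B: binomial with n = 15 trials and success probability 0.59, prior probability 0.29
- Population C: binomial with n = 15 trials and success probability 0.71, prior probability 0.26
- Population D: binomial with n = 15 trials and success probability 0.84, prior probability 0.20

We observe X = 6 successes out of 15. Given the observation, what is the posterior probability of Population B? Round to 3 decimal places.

The responsibility of component k is P(Z=k) f_k(x) divided by Σ_j P(Z=j) f_j(x).
Binomial probabilities:
  f_A = C(15,6)·0.31^6·0.69^9 = 5005·0.000887504·0.0354521 = 0.157477
  f_B = C(15,6)·0.59^6·0.41^9 = 5005·0.0421805·0.000327382 = 0.0691148
  f_C = C(15,6)·0.71^6·0.29^9 = 5005·0.1281·1.45071e-05 = 0.00930114
  f_D = C(15,6)·0.84^6·0.16^9 = 5005·0.351298·6.87195e-08 = 0.000120826
Unnormalised posteriors:
  P(Z=A)·f_A = 0.25 × 0.157477 = 0.0393692
  P(Z=B)·f_B = 0.29 × 0.0691148 = 0.0200433
  P(Z=C)·f_C = 0.26 × 0.00930114 = 0.0024183
  P(Z=D)·f_D = 0.20 × 0.000120826 = 2.41652e-05
Marginal: 0.0393692 + 0.0200433 + 0.0024183 + 2.41652e-05 = 0.0618549
Responsibility of Population B: 0.0200433 / 0.0618549 ≈ 0.324

0.324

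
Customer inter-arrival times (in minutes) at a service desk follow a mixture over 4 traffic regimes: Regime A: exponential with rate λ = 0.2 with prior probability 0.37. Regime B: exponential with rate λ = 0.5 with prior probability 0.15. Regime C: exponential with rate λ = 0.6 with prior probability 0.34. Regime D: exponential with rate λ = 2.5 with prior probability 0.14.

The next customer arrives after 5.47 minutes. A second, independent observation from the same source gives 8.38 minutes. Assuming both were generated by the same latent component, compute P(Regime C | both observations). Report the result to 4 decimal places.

0.0303

Posterior ∝ prior × likelihood, so P(k | x) ∝ π_k f_k(x); normalise over all components.
Since both observations come from the same component, the likelihood for component k is f_k(x₁)·f_k(x₂).
  f_A = [0.2·e^(−0.2·5.47) = 0.2·e^(−1.0940) = 0.0669749] × [0.0374242] = 0.00250648
  f_B = [0.5·e^(−0.5·5.47) = 0.5·e^(−2.7350) = 0.032447] × [0.00757314] = 0.000245726
  f_C = [0.6·e^(−0.6·5.47) = 0.6·e^(−3.2820) = 0.0225318] × [0.00393114] = 8.85759e-05
  f_D = [2.5·e^(−2.5·5.47) = 2.5·e^(−13.6750) = 2.87715e-06] × [1.99283e-09] = 5.73368e-15
Prior × likelihood for each component:
  π_A·f_A = 0.37 × 0.00250648 = 0.000927398
  π_B·f_B = 0.15 × 0.000245726 = 3.68589e-05
  π_C·f_C = 0.34 × 8.85759e-05 = 3.01158e-05
  π_D·f_D = 0.14 × 5.73368e-15 = 8.02715e-16
Sum: 0.000927398 + 3.68589e-05 + 3.01158e-05 + 8.02715e-16 = 0.000994372
P(Regime C | x₁,x₂) ≈ 0.0303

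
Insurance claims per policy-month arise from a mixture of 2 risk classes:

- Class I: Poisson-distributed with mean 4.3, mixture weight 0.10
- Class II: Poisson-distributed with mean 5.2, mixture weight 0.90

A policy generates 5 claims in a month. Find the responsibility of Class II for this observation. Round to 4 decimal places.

Posterior ∝ prior × likelihood, so P(k | x) ∝ w_k f_k(x); normalise over all components.
Component likelihoods at x = 5 claims:
  f_I = e^(−4.3)·4.3^5/5! = 0.166224
  f_II = e^(−5.2)·5.2^5/5! = 0.174785
Weight by the priors:
  w_I·f_I = 0.10 × 0.166224 = 0.0166224
  w_II·f_II = 0.90 × 0.174785 = 0.157307
Sum: 0.0166224 + 0.157307 = 0.173929
P(Class II | x) = 0.157307 / 0.173929 ≈ 0.9044

0.9044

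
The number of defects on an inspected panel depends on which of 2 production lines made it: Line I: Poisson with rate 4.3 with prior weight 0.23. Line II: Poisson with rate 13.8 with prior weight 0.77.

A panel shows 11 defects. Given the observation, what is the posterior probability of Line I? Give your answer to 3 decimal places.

0.011

Apply Bayes' rule: the posterior for each component is proportional to its prior times its likelihood at x.
Poisson probabilities:
  L_I = e^(−4.3)·4.3^11/11! = 0.00315886
  L_II = e^(−13.8)·13.8^11/11! = 0.0879529
Multiply by the mixture weights:
  w_I·L_I = 0.23 × 0.00315886 = 0.000726539
  w_II·L_II = 0.77 × 0.0879529 = 0.0677238
Sum: 0.000726539 + 0.0677238 = 0.0684503
P(Line I | 11 defects) ≈ 0.011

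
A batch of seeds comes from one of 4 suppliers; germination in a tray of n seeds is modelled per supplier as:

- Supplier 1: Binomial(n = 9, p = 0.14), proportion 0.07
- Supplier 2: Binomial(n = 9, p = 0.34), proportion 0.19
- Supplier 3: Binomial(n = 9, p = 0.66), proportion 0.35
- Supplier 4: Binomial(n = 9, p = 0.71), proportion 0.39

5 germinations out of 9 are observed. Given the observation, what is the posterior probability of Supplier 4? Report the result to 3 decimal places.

By Bayes' theorem, P(k | x) = π_k f_k(x) / Σ_j π_j f_j(x).
Component likelihoods at x = 5 germinations out of 9:
  L_1 = 0.00370685
  L_2 = 0.108628
  L_3 = 0.210866
  L_4 = 0.160788
Prior × likelihood for each component:
  π_1·L_1 = 0.07 × 0.00370685 = 0.000259479
  π_2·L_2 = 0.19 × 0.108628 = 0.0206393
  π_3·L_3 = 0.35 × 0.210866 = 0.073803
  π_4·L_4 = 0.39 × 0.160788 = 0.0627074
Evidence: 0.000259479 + 0.0206393 + 0.073803 + 0.0627074 = 0.157409
So the posterior for Supplier 4 is 0.0627074 / 0.157409 ≈ 0.398.

0.398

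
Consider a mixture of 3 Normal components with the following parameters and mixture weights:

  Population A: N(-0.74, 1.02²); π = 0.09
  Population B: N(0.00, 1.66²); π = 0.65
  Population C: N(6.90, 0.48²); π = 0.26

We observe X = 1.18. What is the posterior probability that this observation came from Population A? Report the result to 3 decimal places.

0.047

By Bayes' theorem, P(k | x) = π_k f_k(x) / Σ_j π_j f_j(x).
Evaluate each component's likelihood at the observed value:
  L_A = (1/(1.02·√(2π)))·exp(−(1.18−-0.74)²/(2·1.02²)) = 0.391120·exp(-1.77163) = 0.0665124
  L_B = (1/(1.66·√(2π)))·exp(−(1.18−0.00)²/(2·1.66²)) = 0.240327·exp(-0.25265) = 0.186671
  L_C = (1/(0.48·√(2π)))·exp(−(1.18−6.90)²/(2·0.48²)) = 0.831130·exp(-71.00347) = 1.2113e-31
Weight by the priors:
  π_A·L_A = 0.09 × 0.0665124 = 0.00598611
  π_B·L_B = 0.65 × 0.186671 = 0.121336
  π_C·L_C = 0.26 × 1.2113e-31 = 3.14939e-32
Marginal: 0.00598611 + 0.121336 + 3.14939e-32 = 0.127323
Responsibility of Population A: 0.00598611 / 0.127323 ≈ 0.047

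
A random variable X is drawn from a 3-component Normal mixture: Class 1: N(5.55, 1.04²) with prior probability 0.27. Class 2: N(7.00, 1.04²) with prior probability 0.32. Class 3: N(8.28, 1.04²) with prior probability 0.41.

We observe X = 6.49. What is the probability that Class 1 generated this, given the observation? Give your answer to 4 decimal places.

The responsibility of component k is P(Z=k) f_k(x) divided by Σ_j P(Z=j) f_j(x).
Normal densities:
  f_1 = (1/(1.04·√(2π)))·exp(−(6.49−5.55)²/(2·1.04²)) = 0.383598·exp(-0.40847) = 0.254965
  f_2 = (1/(1.04·√(2π)))·exp(−(6.49−7.00)²/(2·1.04²)) = 0.383598·exp(-0.12024) = 0.34014
  f_3 = (1/(1.04·√(2π)))·exp(−(6.49−8.28)²/(2·1.04²)) = 0.383598·exp(-1.48119) = 0.087218
Weight by the priors:
  P(Z=1)·f_1 = 0.27 × 0.254965 = 0.0688406
  P(Z=2)·f_2 = 0.32 × 0.34014 = 0.108845
  P(Z=3)·f_3 = 0.41 × 0.087218 = 0.0357594
Marginal: 0.0688406 + 0.108845 + 0.0357594 = 0.213445
P(Class 1 | data) ≈ 0.3225

0.3225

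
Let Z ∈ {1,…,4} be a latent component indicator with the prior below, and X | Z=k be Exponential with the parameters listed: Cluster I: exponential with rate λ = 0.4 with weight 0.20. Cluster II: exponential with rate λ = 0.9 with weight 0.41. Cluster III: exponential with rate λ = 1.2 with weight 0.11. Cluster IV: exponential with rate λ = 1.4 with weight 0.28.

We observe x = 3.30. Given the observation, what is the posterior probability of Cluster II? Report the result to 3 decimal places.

P(component k | x) = π_k·f_k(x) / marginal(x), where marginal(x) = Σ_j π_j·f_j(x).
Component likelihoods at x = 3.30:
  p_I = 0.4·e^(−0.4·3.30) = 0.4·e^(−1.3200) = 0.106854
  p_II = 0.9·e^(−0.9·3.30) = 0.9·e^(−2.9700) = 0.046173
  p_III = 1.2·e^(−1.2·3.30) = 1.2·e^(−3.9600) = 0.0228757
  p_IV = 1.4·e^(−1.4·3.30) = 1.4·e^(−4.6200) = 0.0137939
Unnormalised posteriors:
  π_I·p_I = 0.20 × 0.106854 = 0.0213708
  π_II·p_II = 0.41 × 0.046173 = 0.0189309
  π_III·p_III = 0.11 × 0.0228757 = 0.00251633
  π_IV·p_IV = 0.28 × 0.0137939 = 0.0038623
Sum: 0.0213708 + 0.0189309 + 0.00251633 + 0.0038623 = 0.0466804
Responsibility of Cluster II: 0.0189309 / 0.0466804 ≈ 0.406

0.406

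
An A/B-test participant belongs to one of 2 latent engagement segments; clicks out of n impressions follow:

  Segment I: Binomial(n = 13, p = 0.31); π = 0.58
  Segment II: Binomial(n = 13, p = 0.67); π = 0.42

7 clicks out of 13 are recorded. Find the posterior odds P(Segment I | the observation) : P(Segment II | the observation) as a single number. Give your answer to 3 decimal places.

Since P(k|x) ∝ w_k f_k(x), the posterior odds are w_i f_i(x) / (w_j f_j(x)).
Component likelihoods at x = 7 clicks out of 13:
  p_I = C(13,7)·0.31^7·0.69^6 = 1716·0.000275126·0.107918 = 0.0509499
  p_II = C(13,7)·0.67^7·0.33^6 = 1716·0.0606071·0.00129147 = 0.134315
0.029551 / 0.0564123 ≈ 0.524

0.524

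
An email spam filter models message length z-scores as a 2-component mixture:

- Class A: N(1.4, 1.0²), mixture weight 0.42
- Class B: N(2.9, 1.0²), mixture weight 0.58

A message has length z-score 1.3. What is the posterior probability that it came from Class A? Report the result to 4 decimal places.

0.7216

Posterior ∝ prior × likelihood, so P(k | x) ∝ w_k f_k(x); normalise over all components.
Normal densities:
  p_A = (1/(1.0·√(2π)))·exp(−(1.3−1.4)²/(2·1.0²)) = 0.398942·exp(-0.00500) = 0.396953
  p_B = (1/(1.0·√(2π)))·exp(−(1.3−2.9)²/(2·1.0²)) = 0.398942·exp(-1.28000) = 0.110921
Multiply by the mixture weights:
  w_A·p_A = 0.42 × 0.396953 = 0.16672
  w_B·p_B = 0.58 × 0.110921 = 0.0643341
Denominator: 0.16672 + 0.0643341 = 0.231054
P(Class A | x) ≈ 0.7216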